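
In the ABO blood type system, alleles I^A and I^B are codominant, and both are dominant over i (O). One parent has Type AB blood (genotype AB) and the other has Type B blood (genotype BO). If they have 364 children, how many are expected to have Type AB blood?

Cross: AB × BO
Possible offspring genotypes: 1 AB, 1 AO, 1 BB, 1 BO
Blood type counts: 1 Type AB, 1 Type A, 2 Type B
Probability of Type AB: 1/4
Expected count = 1/4 × 364 = 91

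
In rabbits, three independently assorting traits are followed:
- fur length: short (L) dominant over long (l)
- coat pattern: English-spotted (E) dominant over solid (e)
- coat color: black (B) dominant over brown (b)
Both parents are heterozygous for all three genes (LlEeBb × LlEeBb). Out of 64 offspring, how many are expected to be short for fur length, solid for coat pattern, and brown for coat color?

Trihybrid cross: LlEeBb × LlEeBb
Each trait segregates independently with a 3:1 phenotypic ratio, so each gene contributes 3/4 (dominant) or 1/4 (recessive).
Target: short (fur length), solid (coat pattern), brown (coat color)
Probability = product of independent per-trait probabilities
= 3/4 × 1/4 × 1/4 = 3/64
Expected count = 3/64 × 64 = 3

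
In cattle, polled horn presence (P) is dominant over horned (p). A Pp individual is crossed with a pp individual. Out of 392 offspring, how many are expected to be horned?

Punnett square for Pp × pp:
Offspring genotypes: 2 Pp, 2 pp
polled: 2, horned: 2
horned: 2 out of 4 → fraction 1/2
Expected count = 1/2 × 392 = 196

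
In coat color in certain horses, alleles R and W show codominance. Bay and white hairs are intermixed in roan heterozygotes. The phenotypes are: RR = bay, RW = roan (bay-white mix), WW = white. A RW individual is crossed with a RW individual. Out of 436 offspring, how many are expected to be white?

Punnett square for RW × RW:
Offspring genotypes: 1 RR, 2 RW, 1 WW
Phenotype counts: 1 bay, 2 roan (bay-white mix), 1 white
white: 1 out of 4 → fraction 1/4
Expected count = 1/4 × 436 = 109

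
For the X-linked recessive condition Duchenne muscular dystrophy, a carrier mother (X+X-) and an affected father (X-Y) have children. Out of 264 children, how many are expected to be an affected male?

Cross: X+X- × X-Y
Offspring: 1 X+X-, 1 X+Y, 1 X-X-, 1 X-Y
Probability of an affected male: 1/4
Expected count = 1/4 × 264 = 66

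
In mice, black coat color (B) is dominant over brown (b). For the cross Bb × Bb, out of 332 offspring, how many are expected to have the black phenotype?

Punnett square for Bb × Bb:
Offspring genotypes: 1 BB, 2 Bb, 1 bb
Total offspring: 4
Count with target: 3
Probability: 3/4
Expected count = 3/4 × 332 = 249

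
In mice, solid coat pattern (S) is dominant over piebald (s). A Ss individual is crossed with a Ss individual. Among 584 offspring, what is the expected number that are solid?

Punnett square for Ss × Ss:
Offspring genotypes: 1 SS, 2 Ss, 1 ss
solid: 3, piebald: 1
solid: 3 out of 4 → fraction 3/4
Expected count = 3/4 × 584 = 438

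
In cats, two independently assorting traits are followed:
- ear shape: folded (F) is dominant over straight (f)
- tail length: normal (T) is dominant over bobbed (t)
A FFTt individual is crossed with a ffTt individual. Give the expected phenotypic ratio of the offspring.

Dihybrid cross FFTt × ffTt — consider each gene separately:
ear shape: FF × ff → 4 Ff → 4 F_ (out of 4)
tail length: Tt × Tt → 1 TT, 2 Tt, 1 tt → 3 T_ : 1 tt (out of 4)
Combine (counts out of 4 × 4 = 16): folded/normal (F_T_) = 4×3 = 12; folded/bobbed (F_tt) = 4×1 = 4
Phenotype counts (out of 16): 12 folded/normal, 4 folded/bobbed
Ratio: 3 folded/normal : 1 folded/bobbed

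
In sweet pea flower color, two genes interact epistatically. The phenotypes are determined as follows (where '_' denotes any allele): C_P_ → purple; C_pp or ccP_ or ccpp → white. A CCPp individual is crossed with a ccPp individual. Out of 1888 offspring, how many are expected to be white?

Cross: CCPp × ccPp — consider each gene separately:
C gene: CC × cc → 4 Cc → 4 C_ (out of 4)
P gene: Pp × Pp → 1 PP, 2 Pp, 1 pp → 3 P_ : 1 pp (out of 4)
Genotype classes (out of 4 × 4 = 16): C_P_ = 4×3 = 12; C_pp = 4×1 = 4
Apply the phenotype rules: C_P_ (12) → purple; C_pp (4) → white
Phenotype counts (out of 16): 12 purple, 4 white
white: 4 out of 16 → fraction 1/4
Expected count = 1/4 × 1888 = 472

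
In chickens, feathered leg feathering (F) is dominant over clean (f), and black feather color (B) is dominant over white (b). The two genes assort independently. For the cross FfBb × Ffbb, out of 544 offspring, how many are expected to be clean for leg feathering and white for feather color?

Dihybrid cross FfBb × Ffbb — consider each gene separately:
leg feathering: Ff × Ff → 1 FF, 2 Ff, 1 ff → 3 F_ : 1 ff (out of 4)
feather color: Bb × bb → 2 Bb, 2 bb → 2 B_ : 2 bb (out of 4)
Looking for: clean (ff) and white (bb)
P(clean) = 1/4, P(white) = 2/4
P(both) = 1/4 × 2/4 = 2/16 = 1/8
Expected count = 1/8 × 544 = 68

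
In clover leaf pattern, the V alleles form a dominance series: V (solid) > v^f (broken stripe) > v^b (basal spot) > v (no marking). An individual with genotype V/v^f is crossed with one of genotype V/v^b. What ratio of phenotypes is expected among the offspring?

Cross: V/v^f × V/v^b
Allele dominance: V > v^f > v^b > v
Offspring genotypes: 1 V/V, 1 V/v^b, 1 V/v^f, 1 v^f/v^b
Phenotype counts: 3 solid, 1 broken stripe
Ratio: 3 solid : 1 broken stripe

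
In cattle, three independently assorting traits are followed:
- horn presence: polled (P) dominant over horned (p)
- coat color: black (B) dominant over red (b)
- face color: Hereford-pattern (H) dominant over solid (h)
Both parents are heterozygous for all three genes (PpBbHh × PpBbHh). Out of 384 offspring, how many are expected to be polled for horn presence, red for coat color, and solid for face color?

Trihybrid cross: PpBbHh × PpBbHh
Each trait segregates independently with a 3:1 phenotypic ratio, so each gene contributes 3/4 (dominant) or 1/4 (recessive).
Target: polled (horn presence), red (coat color), solid (face color)
Probability = product of independent per-trait probabilities
= 3/4 × 1/4 × 1/4 = 3/64
Expected count = 3/64 × 384 = 18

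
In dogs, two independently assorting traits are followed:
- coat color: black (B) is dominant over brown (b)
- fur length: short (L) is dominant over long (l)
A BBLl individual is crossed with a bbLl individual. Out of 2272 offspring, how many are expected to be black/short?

Dihybrid cross BBLl × bbLl — consider each gene separately:
coat color: BB × bb → 4 Bb → 4 B_ (out of 4)
fur length: Ll × Ll → 1 LL, 2 Ll, 1 ll → 3 L_ : 1 ll (out of 4)
Combine (counts out of 4 × 4 = 16): black/short (B_L_) = 4×3 = 12; black/long (B_ll) = 4×1 = 4
Phenotype counts (out of 16): 12 black/short, 4 black/long
black/short: 12 out of 16 → fraction 3/4
Expected count = 3/4 × 2272 = 1704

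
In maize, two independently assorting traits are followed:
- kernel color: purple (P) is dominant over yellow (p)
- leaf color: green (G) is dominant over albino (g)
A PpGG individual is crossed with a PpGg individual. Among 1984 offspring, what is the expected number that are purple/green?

Dihybrid cross PpGG × PpGg — consider each gene separately:
kernel color: Pp × Pp → 1 PP, 2 Pp, 1 pp → 3 P_ : 1 pp (out of 4)
leaf color: GG × Gg → 2 GG, 2 Gg → 4 G_ (out of 4)
Combine (counts out of 4 × 4 = 16): purple/green (P_G_) = 3×4 = 12; yellow/green (ppG_) = 1×4 = 4
Phenotype counts (out of 16): 12 purple/green, 4 yellow/green
purple/green: 12 out of 16 → fraction 3/4
Expected count = 3/4 × 1984 = 1488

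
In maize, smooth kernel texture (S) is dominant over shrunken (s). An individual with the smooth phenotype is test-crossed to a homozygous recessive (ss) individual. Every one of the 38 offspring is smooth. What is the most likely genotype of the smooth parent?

Test cross: ? × ss
All offspring are smooth.
If the unknown parent were heterozygous (Ss), about half of 38 offspring would be shrunken; none are. The unknown parent is most likely homozygous dominant (SS).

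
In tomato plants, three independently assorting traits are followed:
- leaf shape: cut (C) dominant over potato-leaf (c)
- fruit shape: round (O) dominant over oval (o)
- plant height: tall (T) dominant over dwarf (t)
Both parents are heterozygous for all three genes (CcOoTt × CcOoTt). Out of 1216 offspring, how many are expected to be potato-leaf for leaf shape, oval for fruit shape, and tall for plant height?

Trihybrid cross: CcOoTt × CcOoTt
Each trait segregates independently with a 3:1 phenotypic ratio, so each gene contributes 3/4 (dominant) or 1/4 (recessive).
Target: potato-leaf (leaf shape), oval (fruit shape), tall (plant height)
Probability = product of independent per-trait probabilities
= 1/4 × 1/4 × 3/4 = 3/64
Expected count = 3/64 × 1216 = 57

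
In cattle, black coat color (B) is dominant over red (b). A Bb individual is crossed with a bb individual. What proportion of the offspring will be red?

Punnett square for Bb × bb:
Offspring genotypes: 2 Bb, 2 bb
black: 2, red: 2
red: 2 out of 4
Probability: 2/4 = 1/2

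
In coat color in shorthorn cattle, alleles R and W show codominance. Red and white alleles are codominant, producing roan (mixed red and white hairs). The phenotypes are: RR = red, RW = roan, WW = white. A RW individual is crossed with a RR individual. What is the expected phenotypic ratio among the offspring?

Punnett square for RW × RR:
Offspring genotypes: 2 RR, 2 RW
Phenotype counts: 2 red, 2 roan
Ratio: 1 red : 1 roan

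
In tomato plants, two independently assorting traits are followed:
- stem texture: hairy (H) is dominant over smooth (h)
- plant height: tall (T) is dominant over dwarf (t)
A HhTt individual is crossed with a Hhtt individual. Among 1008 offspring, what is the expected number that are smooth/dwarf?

Dihybrid cross HhTt × Hhtt — consider each gene separately:
stem texture: Hh × Hh → 1 HH, 2 Hh, 1 hh → 3 H_ : 1 hh (out of 4)
plant height: Tt × tt → 2 Tt, 2 tt → 2 T_ : 2 tt (out of 4)
Combine (counts out of 4 × 4 = 16): hairy/tall (H_T_) = 3×2 = 6; hairy/dwarf (H_tt) = 3×2 = 6; smooth/tall (hhT_) = 1×2 = 2; smooth/dwarf (hhtt) = 1×2 = 2
Phenotype counts (out of 16): 6 hairy/tall, 6 hairy/dwarf, 2 smooth/tall, 2 smooth/dwarf
smooth/dwarf: 2 out of 16 → fraction 1/8
Expected count = 1/8 × 1008 = 126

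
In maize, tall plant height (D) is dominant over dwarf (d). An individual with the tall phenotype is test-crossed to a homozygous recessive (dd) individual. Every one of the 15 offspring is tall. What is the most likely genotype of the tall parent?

Test cross: ? × dd
All offspring are tall.
If the unknown parent were heterozygous (Dd), about half of 15 offspring would be dwarf; none are. The unknown parent is most likely homozygous dominant (DD).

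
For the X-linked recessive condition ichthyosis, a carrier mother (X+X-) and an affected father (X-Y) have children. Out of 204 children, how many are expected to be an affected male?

Cross: X+X- × X-Y
Offspring: 1 X+X-, 1 X+Y, 1 X-X-, 1 X-Y
Probability of an affected male: 1/4
Expected count = 1/4 × 204 = 51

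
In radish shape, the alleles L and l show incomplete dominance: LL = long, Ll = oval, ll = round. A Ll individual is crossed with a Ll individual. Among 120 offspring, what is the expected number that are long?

Punnett square for Ll × Ll:
Offspring genotypes: 1 LL, 2 Ll, 1 ll
Phenotype counts: 1 long, 2 oval, 1 round
long: 1 out of 4 → fraction 1/4
Expected count = 1/4 × 120 = 30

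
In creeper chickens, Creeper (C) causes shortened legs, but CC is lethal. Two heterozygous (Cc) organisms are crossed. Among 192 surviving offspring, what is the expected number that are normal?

Cross: Cc × Cc
Punnett square offspring (before lethality): 1 CC, 2 Cc, 1 cc
The CC genotype is lethal (embryos die); surviving offspring: 2 Cc, 1 cc
normal: 1 out of 3 → fraction 1/3
Expected count = 1/3 × 192 = 64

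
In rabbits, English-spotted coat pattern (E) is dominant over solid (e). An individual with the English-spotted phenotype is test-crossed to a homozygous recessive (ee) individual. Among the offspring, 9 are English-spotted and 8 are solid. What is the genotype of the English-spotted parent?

Test cross: ? × ee
Offspring: 9 English-spotted, 8 solid — approximately 1:1.
A 1:1 ratio in a test cross indicates the unknown parent is heterozygous (Ee).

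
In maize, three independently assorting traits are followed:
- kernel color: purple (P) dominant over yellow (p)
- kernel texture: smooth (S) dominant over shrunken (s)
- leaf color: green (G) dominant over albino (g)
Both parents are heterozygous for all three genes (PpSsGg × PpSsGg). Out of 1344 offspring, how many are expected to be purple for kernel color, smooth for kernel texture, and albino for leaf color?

Trihybrid cross: PpSsGg × PpSsGg
Each trait segregates independently with a 3:1 phenotypic ratio, so each gene contributes 3/4 (dominant) or 1/4 (recessive).
Target: purple (kernel color), smooth (kernel texture), albino (leaf color)
Probability = product of independent per-trait probabilities
= 3/4 × 3/4 × 1/4 = 9/64
Expected count = 9/64 × 1344 = 189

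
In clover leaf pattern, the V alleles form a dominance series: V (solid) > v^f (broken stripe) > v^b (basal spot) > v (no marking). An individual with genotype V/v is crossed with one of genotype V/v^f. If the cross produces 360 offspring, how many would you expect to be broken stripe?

Cross: V/v × V/v^f
Allele dominance: V > v^f > v^b > v
Offspring genotypes: 1 V/V, 1 V/v^f, 1 V/v, 1 v^f/v
Phenotype counts: 3 solid, 1 broken stripe
broken stripe: 1 out of 4 → fraction 1/4
Expected count = 1/4 × 360 = 90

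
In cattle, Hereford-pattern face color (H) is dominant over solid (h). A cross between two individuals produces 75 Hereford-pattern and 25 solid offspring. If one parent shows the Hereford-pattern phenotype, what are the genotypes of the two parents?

Observed offspring: 75 Hereford-pattern, 25 solid
The observed ratio simplifies to 3:1. Solid (hh) offspring appear, so each parent must contribute one h allele. The parent stated to show Hereford-pattern carries H, so it is Hh. The other parent is then either Hh or hh: Hh × hh would give a 1:1 split, whereas Hh × Hh gives 3:1 — matching the data. So both parents are heterozygous (Hh × Hh).
Parent genotypes: Hh × Hh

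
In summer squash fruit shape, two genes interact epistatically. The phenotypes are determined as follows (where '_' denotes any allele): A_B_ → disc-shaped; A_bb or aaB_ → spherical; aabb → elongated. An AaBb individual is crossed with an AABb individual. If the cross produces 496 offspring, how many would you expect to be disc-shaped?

Cross: AaBb × AABb — consider each gene separately:
A gene: Aa × AA → 2 AA, 2 Aa → 4 A_ (out of 4)
B gene: Bb × Bb → 1 BB, 2 Bb, 1 bb → 3 B_ : 1 bb (out of 4)
Genotype classes (out of 4 × 4 = 16): A_B_ = 4×3 = 12; A_bb = 4×1 = 4
Apply the phenotype rules: A_B_ (12) → disc-shaped; A_bb (4) → spherical
Phenotype counts (out of 16): 12 disc-shaped, 4 spherical
disc-shaped: 12 out of 16 → fraction 3/4
Expected count = 3/4 × 496 = 372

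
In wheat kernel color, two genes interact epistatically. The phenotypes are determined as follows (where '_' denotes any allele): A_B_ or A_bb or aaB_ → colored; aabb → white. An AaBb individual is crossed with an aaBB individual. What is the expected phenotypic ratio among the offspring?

Cross: AaBb × aaBB — consider each gene separately:
A gene: Aa × aa → 2 Aa, 2 aa → 2 A_ : 2 aa (out of 4)
B gene: Bb × BB → 2 BB, 2 Bb → 4 B_ (out of 4)
Genotype classes (out of 4 × 4 = 16): A_B_ = 2×4 = 8; aaB_ = 2×4 = 8
Apply the phenotype rules: A_B_ (8) + aaB_ (8) → colored
Phenotype counts (out of 16): 16 colored
Ratio: all colored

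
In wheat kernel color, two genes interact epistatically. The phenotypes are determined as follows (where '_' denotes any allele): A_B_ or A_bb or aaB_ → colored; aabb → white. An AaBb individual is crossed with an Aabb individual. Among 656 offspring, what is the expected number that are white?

Cross: AaBb × Aabb — consider each gene separately:
A gene: Aa × Aa → 1 AA, 2 Aa, 1 aa → 3 A_ : 1 aa (out of 4)
B gene: Bb × bb → 2 Bb, 2 bb → 2 B_ : 2 bb (out of 4)
Genotype classes (out of 4 × 4 = 16): A_B_ = 3×2 = 6; A_bb = 3×2 = 6; aaB_ = 1×2 = 2; aabb = 1×2 = 2
Apply the phenotype rules: A_B_ (6) + A_bb (6) + aaB_ (2) → colored; aabb (2) → white
Phenotype counts (out of 16): 14 colored, 2 white
white: 2 out of 16 → fraction 1/8
Expected count = 1/8 × 656 = 82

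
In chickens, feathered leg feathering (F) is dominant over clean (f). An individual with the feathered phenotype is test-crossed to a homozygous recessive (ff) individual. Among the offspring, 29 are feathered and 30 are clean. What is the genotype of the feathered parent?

Test cross: ? × ff
Offspring: 29 feathered, 30 clean — approximately 1:1.
A 1:1 ratio in a test cross indicates the unknown parent is heterozygous (Ff).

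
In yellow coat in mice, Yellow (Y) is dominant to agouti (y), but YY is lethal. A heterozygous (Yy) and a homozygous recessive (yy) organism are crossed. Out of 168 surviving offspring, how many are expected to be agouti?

Cross: Yy × yy
Punnett square offspring (before lethality): 2 Yy, 2 yy
No YY offspring are produced in this cross.
agouti: 2 out of 4 → fraction 1/2
Expected count = 1/2 × 168 = 84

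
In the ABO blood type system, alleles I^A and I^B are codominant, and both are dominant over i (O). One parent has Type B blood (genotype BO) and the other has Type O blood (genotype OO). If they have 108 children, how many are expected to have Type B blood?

Cross: BO × OO
Possible offspring genotypes: 2 BO, 2 OO
Blood type counts: 2 Type B, 2 Type O
Probability of Type B: 2/4 = 1/2
Expected count = 1/2 × 108 = 54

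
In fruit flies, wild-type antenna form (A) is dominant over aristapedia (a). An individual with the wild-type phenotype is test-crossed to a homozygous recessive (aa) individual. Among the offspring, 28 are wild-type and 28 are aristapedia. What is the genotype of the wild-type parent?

Test cross: ? × aa
Offspring: 28 wild-type, 28 aristapedia — approximately 1:1.
A 1:1 ratio in a test cross indicates the unknown parent is heterozygous (Aa).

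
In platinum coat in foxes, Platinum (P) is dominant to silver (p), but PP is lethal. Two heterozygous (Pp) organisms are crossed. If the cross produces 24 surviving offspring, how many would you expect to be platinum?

Cross: Pp × Pp
Punnett square offspring (before lethality): 1 PP, 2 Pp, 1 pp
The PP genotype is lethal (embryos die); surviving offspring: 2 Pp, 1 pp
platinum: 2 out of 3 → fraction 2/3
Expected count = 2/3 × 24 = 16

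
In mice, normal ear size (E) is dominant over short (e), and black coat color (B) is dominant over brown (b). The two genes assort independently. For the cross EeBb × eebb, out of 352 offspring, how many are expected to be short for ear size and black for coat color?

Dihybrid cross EeBb × eebb — consider each gene separately:
ear size: Ee × ee → 2 Ee, 2 ee → 2 E_ : 2 ee (out of 4)
coat color: Bb × bb → 2 Bb, 2 bb → 2 B_ : 2 bb (out of 4)
Looking for: short (ee) and black (B_)
P(short) = 2/4, P(black) = 2/4
P(both) = 2/4 × 2/4 = 4/16 = 1/4
Expected count = 1/4 × 352 = 88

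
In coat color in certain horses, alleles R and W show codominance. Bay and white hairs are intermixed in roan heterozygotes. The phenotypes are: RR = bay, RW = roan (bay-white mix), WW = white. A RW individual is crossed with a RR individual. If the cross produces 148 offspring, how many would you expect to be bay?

Punnett square for RW × RR:
Offspring genotypes: 2 RR, 2 RW
Phenotype counts: 2 bay, 2 roan (bay-white mix)
bay: 2 out of 4 → fraction 1/2
Expected count = 1/2 × 148 = 74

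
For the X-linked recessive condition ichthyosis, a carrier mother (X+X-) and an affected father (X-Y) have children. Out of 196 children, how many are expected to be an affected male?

Cross: X+X- × X-Y
Offspring: 1 X+X-, 1 X+Y, 1 X-X-, 1 X-Y
Probability of an affected male: 1/4
Expected count = 1/4 × 196 = 49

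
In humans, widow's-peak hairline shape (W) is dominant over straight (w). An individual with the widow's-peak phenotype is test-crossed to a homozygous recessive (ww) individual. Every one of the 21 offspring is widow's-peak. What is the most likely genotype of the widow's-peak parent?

Test cross: ? × ww
All offspring are widow's-peak.
If the unknown parent were heterozygous (Ww), about half of 21 offspring would be straight; none are. The unknown parent is most likely homozygous dominant (WW).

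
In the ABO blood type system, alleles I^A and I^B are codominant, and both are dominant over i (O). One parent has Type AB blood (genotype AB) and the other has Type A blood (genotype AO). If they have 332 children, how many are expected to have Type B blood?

Cross: AB × AO
Possible offspring genotypes: 1 AA, 1 AO, 1 AB, 1 BO
Blood type counts: 2 Type A, 1 Type AB, 1 Type B
Probability of Type B: 1/4
Expected count = 1/4 × 332 = 83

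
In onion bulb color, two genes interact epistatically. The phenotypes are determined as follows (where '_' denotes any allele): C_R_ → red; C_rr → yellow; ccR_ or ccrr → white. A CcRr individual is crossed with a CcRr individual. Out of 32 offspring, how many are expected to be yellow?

Cross: CcRr × CcRr — consider each gene separately:
C gene: Cc × Cc → 1 CC, 2 Cc, 1 cc → 3 C_ : 1 cc (out of 4)
R gene: Rr × Rr → 1 RR, 2 Rr, 1 rr → 3 R_ : 1 rr (out of 4)
Genotype classes (out of 4 × 4 = 16): C_R_ = 3×3 = 9; C_rr = 3×1 = 3; ccR_ = 1×3 = 3; ccrr = 1×1 = 1
Apply the phenotype rules: C_R_ (9) → red; C_rr (3) → yellow; ccR_ (3) + ccrr (1) → white
Phenotype counts (out of 16): 9 red, 3 yellow, 4 white
yellow: 3 out of 16 → fraction 3/16
Expected count = 3/16 × 32 = 6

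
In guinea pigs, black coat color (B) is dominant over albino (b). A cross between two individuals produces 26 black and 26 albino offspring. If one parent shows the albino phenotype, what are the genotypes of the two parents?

Observed offspring: 26 black, 26 albino
The observed ratio simplifies to 1:1. One parent shows albino, so its genotype must be bb. A 1:1 offspring split requires the other parent to be heterozygous (Bb).
Parent genotypes: bb × Bb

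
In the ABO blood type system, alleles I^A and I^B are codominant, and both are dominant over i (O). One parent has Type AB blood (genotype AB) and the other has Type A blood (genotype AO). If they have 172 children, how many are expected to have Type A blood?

Cross: AB × AO
Possible offspring genotypes: 1 AA, 1 AO, 1 AB, 1 BO
Blood type counts: 2 Type A, 1 Type AB, 1 Type B
Probability of Type A: 2/4 = 1/2
Expected count = 1/2 × 172 = 86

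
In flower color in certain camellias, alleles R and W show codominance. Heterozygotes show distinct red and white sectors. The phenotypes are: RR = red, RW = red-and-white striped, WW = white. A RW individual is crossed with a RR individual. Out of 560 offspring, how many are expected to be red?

Punnett square for RW × RR:
Offspring genotypes: 2 RR, 2 RW
Phenotype counts: 2 red, 2 red-and-white striped
red: 2 out of 4 → fraction 1/2
Expected count = 1/2 × 560 = 280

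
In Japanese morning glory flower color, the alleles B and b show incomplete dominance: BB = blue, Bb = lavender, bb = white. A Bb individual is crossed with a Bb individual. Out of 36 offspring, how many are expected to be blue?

Punnett square for Bb × Bb:
Offspring genotypes: 1 BB, 2 Bb, 1 bb
Phenotype counts: 1 blue, 2 lavender, 1 white
blue: 1 out of 4 → fraction 1/4
Expected count = 1/4 × 36 = 9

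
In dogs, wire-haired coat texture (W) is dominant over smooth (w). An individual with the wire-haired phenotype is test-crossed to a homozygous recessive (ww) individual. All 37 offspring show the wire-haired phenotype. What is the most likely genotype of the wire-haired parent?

Test cross: ? × ww
All offspring are wire-haired.
If the unknown parent were heterozygous (Ww), about half of 37 offspring would be smooth; none are. The unknown parent is most likely homozygous dominant (WW).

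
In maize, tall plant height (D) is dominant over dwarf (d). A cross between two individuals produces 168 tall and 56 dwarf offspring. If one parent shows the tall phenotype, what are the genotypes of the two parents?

Observed offspring: 168 tall, 56 dwarf
The observed ratio simplifies to 3:1. Dwarf (dd) offspring appear, so each parent must contribute one d allele. The parent stated to show tall carries D, so it is Dd. The other parent is then either Dd or dd: Dd × dd would give a 1:1 split, whereas Dd × Dd gives 3:1 — matching the data. So both parents are heterozygous (Dd × Dd).
Parent genotypes: Dd × Dd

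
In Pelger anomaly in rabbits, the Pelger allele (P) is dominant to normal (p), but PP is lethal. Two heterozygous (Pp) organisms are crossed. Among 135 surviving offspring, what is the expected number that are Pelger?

Cross: Pp × Pp
Punnett square offspring (before lethality): 1 PP, 2 Pp, 1 pp
The PP genotype is lethal (embryos die); surviving offspring: 2 Pp, 1 pp
Pelger: 2 out of 3 → fraction 2/3
Expected count = 2/3 × 135 = 90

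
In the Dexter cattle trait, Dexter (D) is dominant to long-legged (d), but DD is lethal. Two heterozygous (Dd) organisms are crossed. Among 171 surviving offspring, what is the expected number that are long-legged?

Cross: Dd × Dd
Punnett square offspring (before lethality): 1 DD, 2 Dd, 1 dd
The DD genotype is lethal (embryos die); surviving offspring: 2 Dd, 1 dd
long-legged: 1 out of 3 → fraction 1/3
Expected count = 1/3 × 171 = 57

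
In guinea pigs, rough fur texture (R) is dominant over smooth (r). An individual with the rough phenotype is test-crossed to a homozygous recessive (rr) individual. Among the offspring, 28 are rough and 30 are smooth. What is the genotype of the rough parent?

Test cross: ? × rr
Offspring: 28 rough, 30 smooth — approximately 1:1.
A 1:1 ratio in a test cross indicates the unknown parent is heterozygous (Rr).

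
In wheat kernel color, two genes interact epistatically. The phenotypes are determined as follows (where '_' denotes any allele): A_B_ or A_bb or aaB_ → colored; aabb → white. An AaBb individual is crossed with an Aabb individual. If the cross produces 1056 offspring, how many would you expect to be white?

Cross: AaBb × Aabb — consider each gene separately:
A gene: Aa × Aa → 1 AA, 2 Aa, 1 aa → 3 A_ : 1 aa (out of 4)
B gene: Bb × bb → 2 Bb, 2 bb → 2 B_ : 2 bb (out of 4)
Genotype classes (out of 4 × 4 = 16): A_B_ = 3×2 = 6; A_bb = 3×2 = 6; aaB_ = 1×2 = 2; aabb = 1×2 = 2
Apply the phenotype rules: A_B_ (6) + A_bb (6) + aaB_ (2) → colored; aabb (2) → white
Phenotype counts (out of 16): 14 colored, 2 white
white: 2 out of 16 → fraction 1/8
Expected count = 1/8 × 1056 = 132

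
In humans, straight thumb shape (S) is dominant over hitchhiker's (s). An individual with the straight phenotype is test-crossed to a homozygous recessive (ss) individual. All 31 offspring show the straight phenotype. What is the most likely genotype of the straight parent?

Test cross: ? × ss
All offspring are straight.
If the unknown parent were heterozygous (Ss), about half of 31 offspring would be hitchhiker's; none are. The unknown parent is most likely homozygous dominant (SS).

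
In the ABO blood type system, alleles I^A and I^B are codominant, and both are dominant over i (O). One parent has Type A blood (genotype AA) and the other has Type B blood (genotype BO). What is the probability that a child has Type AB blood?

Cross: AA × BO
Possible offspring genotypes: 2 AB, 2 AO
Blood type counts: 2 Type AB, 2 Type A
Probability of Type AB: 2/4 = 1/2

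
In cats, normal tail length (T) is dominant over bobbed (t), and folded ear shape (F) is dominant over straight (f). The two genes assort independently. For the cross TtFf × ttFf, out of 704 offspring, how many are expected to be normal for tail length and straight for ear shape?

Dihybrid cross TtFf × ttFf — consider each gene separately:
tail length: Tt × tt → 2 Tt, 2 tt → 2 T_ : 2 tt (out of 4)
ear shape: Ff × Ff → 1 FF, 2 Ff, 1 ff → 3 F_ : 1 ff (out of 4)
Looking for: normal (T_) and straight (ff)
P(normal) = 2/4, P(straight) = 1/4
P(both) = 2/4 × 1/4 = 2/16 = 1/8
Expected count = 1/8 × 704 = 88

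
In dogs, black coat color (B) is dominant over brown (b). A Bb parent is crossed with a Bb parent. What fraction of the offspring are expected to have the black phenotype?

Punnett square for Bb × Bb:
Offspring genotypes: 1 BB, 2 Bb, 1 bb
Total offspring: 4
Count with target: 3
Probability: 3/4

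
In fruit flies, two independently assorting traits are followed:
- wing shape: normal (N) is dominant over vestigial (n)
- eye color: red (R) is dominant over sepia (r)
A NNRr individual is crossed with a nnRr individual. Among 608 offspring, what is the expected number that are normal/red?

Dihybrid cross NNRr × nnRr — consider each gene separately:
wing shape: NN × nn → 4 Nn → 4 N_ (out of 4)
eye color: Rr × Rr → 1 RR, 2 Rr, 1 rr → 3 R_ : 1 rr (out of 4)
Combine (counts out of 4 × 4 = 16): normal/red (N_R_) = 4×3 = 12; normal/sepia (N_rr) = 4×1 = 4
Phenotype counts (out of 16): 12 normal/red, 4 normal/sepia
normal/red: 12 out of 16 → fraction 3/4
Expected count = 3/4 × 608 = 456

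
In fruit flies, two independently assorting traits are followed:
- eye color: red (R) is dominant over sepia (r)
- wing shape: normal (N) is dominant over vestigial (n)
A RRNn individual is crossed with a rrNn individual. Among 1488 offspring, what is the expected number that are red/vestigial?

Dihybrid cross RRNn × rrNn — consider each gene separately:
eye color: RR × rr → 4 Rr → 4 R_ (out of 4)
wing shape: Nn × Nn → 1 NN, 2 Nn, 1 nn → 3 N_ : 1 nn (out of 4)
Combine (counts out of 4 × 4 = 16): red/normal (R_N_) = 4×3 = 12; red/vestigial (R_nn) = 4×1 = 4
Phenotype counts (out of 16): 12 red/normal, 4 red/vestigial
red/vestigial: 4 out of 16 → fraction 1/4
Expected count = 1/4 × 1488 = 372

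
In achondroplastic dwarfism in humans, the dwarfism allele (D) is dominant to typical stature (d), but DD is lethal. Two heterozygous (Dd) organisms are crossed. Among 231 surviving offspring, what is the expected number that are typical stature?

Cross: Dd × Dd
Punnett square offspring (before lethality): 1 DD, 2 Dd, 1 dd
The DD genotype is lethal (embryos die); surviving offspring: 2 Dd, 1 dd
typical stature: 1 out of 3 → fraction 1/3
Expected count = 1/3 × 231 = 77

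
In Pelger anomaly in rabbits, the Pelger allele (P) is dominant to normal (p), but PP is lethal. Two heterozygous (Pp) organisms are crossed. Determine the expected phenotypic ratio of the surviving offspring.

Cross: Pp × Pp
Punnett square offspring (before lethality): 1 PP, 2 Pp, 1 pp
The PP genotype is lethal (embryos die); surviving offspring: 2 Pp, 1 pp
Ratio: 2 Pelger : 1 normal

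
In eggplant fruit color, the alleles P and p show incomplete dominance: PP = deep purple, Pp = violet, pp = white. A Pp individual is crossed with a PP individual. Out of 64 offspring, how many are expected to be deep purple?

Punnett square for Pp × PP:
Offspring genotypes: 2 PP, 2 Pp
Phenotype counts: 2 deep purple, 2 violet
deep purple: 2 out of 4 → fraction 1/2
Expected count = 1/2 × 64 = 32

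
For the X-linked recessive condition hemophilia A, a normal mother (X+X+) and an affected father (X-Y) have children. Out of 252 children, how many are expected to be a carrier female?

Cross: X+X+ × X-Y
Offspring: 2 X+X-, 2 X+Y
Probability of a carrier female: 2/4 = 1/2
Expected count = 1/2 × 252 = 126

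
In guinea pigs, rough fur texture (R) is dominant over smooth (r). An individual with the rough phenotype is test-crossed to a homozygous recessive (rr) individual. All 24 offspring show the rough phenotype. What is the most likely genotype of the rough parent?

Test cross: ? × rr
All offspring are rough.
If the unknown parent were heterozygous (Rr), about half of 24 offspring would be smooth; none are. The unknown parent is most likely homozygous dominant (RR).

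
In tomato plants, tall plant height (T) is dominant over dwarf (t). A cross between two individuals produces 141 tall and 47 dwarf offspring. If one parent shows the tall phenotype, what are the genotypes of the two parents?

Observed offspring: 141 tall, 47 dwarf
The observed ratio simplifies to 3:1. Dwarf (tt) offspring appear, so each parent must contribute one t allele. The parent stated to show tall carries T, so it is Tt. The other parent is then either Tt or tt: Tt × tt would give a 1:1 split, whereas Tt × Tt gives 3:1 — matching the data. So both parents are heterozygous (Tt × Tt).
Parent genotypes: Tt × Tt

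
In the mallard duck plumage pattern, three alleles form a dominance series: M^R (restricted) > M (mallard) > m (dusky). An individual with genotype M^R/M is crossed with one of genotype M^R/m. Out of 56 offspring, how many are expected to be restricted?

Cross: M^R/M × M^R/m
Allele dominance: M^R > M > m
Offspring genotypes: 1 M^R/M^R, 1 M^R/m, 1 M^R/M, 1 M/m
Phenotype counts: 3 restricted, 1 mallard
restricted: 3 out of 4 → fraction 3/4
Expected count = 3/4 × 56 = 42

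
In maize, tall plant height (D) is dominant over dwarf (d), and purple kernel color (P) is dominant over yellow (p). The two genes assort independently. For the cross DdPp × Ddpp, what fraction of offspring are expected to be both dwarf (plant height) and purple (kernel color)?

Dihybrid cross DdPp × Ddpp — consider each gene separately:
plant height: Dd × Dd → 1 DD, 2 Dd, 1 dd → 3 D_ : 1 dd (out of 4)
kernel color: Pp × pp → 2 Pp, 2 pp → 2 P_ : 2 pp (out of 4)
Looking for: dwarf (dd) and purple (P_)
P(dwarf) = 1/4, P(purple) = 2/4
P(both) = 1/4 × 2/4 = 2/16 = 1/8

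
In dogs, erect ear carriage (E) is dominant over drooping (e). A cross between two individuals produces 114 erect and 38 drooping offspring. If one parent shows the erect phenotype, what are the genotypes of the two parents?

Observed offspring: 114 erect, 38 drooping
The observed ratio simplifies to 3:1. Drooping (ee) offspring appear, so each parent must contribute one e allele. The parent stated to show erect carries E, so it is Ee. The other parent is then either Ee or ee: Ee × ee would give a 1:1 split, whereas Ee × Ee gives 3:1 — matching the data. So both parents are heterozygous (Ee × Ee).
Parent genotypes: Ee × Ee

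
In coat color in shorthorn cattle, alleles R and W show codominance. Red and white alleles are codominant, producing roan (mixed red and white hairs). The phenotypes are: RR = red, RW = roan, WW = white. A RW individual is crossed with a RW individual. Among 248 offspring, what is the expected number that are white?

Punnett square for RW × RW:
Offspring genotypes: 1 RR, 2 RW, 1 WW
Phenotype counts: 1 red, 2 roan, 1 white
white: 1 out of 4 → fraction 1/4
Expected count = 1/4 × 248 = 62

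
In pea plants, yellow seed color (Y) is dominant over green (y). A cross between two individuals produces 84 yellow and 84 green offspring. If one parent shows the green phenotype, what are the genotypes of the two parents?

Observed offspring: 84 yellow, 84 green
The observed ratio simplifies to 1:1. One parent shows green, so its genotype must be yy. A 1:1 offspring split requires the other parent to be heterozygous (Yy).
Parent genotypes: yy × Yy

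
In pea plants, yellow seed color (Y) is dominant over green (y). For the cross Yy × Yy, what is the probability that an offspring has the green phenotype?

Punnett square for Yy × Yy:
Offspring genotypes: 1 YY, 2 Yy, 1 yy
Total offspring: 4
Count with target: 1
Probability: 1/4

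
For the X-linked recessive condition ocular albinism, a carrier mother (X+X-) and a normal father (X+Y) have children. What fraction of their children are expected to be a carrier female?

Cross: X+X- × X+Y
Offspring: 1 X+X+, 1 X+Y, 1 X+X-, 1 X-Y
Probability of a carrier female: 1/4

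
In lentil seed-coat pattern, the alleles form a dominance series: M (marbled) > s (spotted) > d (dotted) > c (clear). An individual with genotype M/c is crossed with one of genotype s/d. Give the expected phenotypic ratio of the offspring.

Cross: M/c × s/d
Allele dominance: M > s > d > c
Offspring genotypes: 1 M/s, 1 M/d, 1 s/c, 1 d/c
Phenotype counts: 2 marbled, 1 spotted, 1 dotted
Ratio: 2 marbled : 1 spotted : 1 dotted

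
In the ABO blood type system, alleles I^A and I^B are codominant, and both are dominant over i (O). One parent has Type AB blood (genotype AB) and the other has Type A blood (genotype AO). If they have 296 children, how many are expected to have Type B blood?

Cross: AB × AO
Possible offspring genotypes: 1 AA, 1 AO, 1 AB, 1 BO
Blood type counts: 2 Type A, 1 Type AB, 1 Type B
Probability of Type B: 1/4
Expected count = 1/4 × 296 = 74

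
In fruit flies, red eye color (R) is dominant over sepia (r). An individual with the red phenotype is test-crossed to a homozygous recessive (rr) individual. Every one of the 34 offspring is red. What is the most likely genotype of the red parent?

Test cross: ? × rr
All offspring are red.
If the unknown parent were heterozygous (Rr), about half of 34 offspring would be sepia; none are. The unknown parent is most likely homozygous dominant (RR).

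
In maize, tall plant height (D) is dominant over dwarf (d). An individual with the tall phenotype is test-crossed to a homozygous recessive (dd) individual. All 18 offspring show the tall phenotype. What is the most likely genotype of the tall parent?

Test cross: ? × dd
All offspring are tall.
If the unknown parent were heterozygous (Dd), about half of 18 offspring would be dwarf; none are. The unknown parent is most likely homozygous dominant (DD).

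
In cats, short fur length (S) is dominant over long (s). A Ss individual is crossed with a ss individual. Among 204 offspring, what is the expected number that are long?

Punnett square for Ss × ss:
Offspring genotypes: 2 Ss, 2 ss
short: 2, long: 2
long: 2 out of 4 → fraction 1/2
Expected count = 1/2 × 204 = 102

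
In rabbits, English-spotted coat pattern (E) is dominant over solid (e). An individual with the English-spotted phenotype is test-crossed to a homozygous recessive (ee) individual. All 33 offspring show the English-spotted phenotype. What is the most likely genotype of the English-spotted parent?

Test cross: ? × ee
All offspring are English-spotted.
If the unknown parent were heterozygous (Ee), about half of 33 offspring would be solid; none are. The unknown parent is most likely homozygous dominant (EE).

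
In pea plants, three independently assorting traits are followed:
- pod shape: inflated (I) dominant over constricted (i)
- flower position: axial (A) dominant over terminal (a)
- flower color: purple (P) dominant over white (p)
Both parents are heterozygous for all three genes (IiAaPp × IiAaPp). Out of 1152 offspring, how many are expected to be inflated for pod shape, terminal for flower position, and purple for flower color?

Trihybrid cross: IiAaPp × IiAaPp
Each trait segregates independently with a 3:1 phenotypic ratio, so each gene contributes 3/4 (dominant) or 1/4 (recessive).
Target: inflated (pod shape), terminal (flower position), purple (flower color)
Probability = product of independent per-trait probabilities
= 3/4 × 1/4 × 3/4 = 9/64
Expected count = 9/64 × 1152 = 162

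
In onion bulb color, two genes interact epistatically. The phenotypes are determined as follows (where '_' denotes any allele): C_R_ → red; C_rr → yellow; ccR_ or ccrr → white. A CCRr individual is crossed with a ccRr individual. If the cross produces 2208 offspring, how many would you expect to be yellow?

Cross: CCRr × ccRr — consider each gene separately:
C gene: CC × cc → 4 Cc → 4 C_ (out of 4)
R gene: Rr × Rr → 1 RR, 2 Rr, 1 rr → 3 R_ : 1 rr (out of 4)
Genotype classes (out of 4 × 4 = 16): C_R_ = 4×3 = 12; C_rr = 4×1 = 4
Apply the phenotype rules: C_R_ (12) → red; C_rr (4) → yellow
Phenotype counts (out of 16): 12 red, 4 yellow
yellow: 4 out of 16 → fraction 1/4
Expected count = 1/4 × 2208 = 552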